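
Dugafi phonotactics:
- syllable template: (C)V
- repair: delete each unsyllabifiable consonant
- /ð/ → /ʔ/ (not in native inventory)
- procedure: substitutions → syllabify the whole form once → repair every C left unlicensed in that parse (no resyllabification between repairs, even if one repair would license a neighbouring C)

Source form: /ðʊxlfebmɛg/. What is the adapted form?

Substitution: /ð/ → /ʔ/, giving /ʔʊxlfebmɛg/.
The consonants /x/, /l/, /b/, /g/ cannot be parsed into a legal (C)V syllable (no codas are permitted; onsets are limited to one consonant).
Deletion applies to /x/, /l/, /b/, /g/.

ʔʊfemɛ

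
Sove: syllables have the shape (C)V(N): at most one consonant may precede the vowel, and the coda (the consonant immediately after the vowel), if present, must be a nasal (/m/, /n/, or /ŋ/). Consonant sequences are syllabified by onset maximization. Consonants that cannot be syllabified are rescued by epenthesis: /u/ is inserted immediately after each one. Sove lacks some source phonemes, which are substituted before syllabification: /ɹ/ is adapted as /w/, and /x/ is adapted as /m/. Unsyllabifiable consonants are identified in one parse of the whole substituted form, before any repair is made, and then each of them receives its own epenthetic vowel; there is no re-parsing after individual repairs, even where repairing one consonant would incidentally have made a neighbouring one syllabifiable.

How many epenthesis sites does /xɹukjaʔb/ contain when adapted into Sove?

After substitution the input is /mwukjaʔb/.
The unsyllabifiable consonants are /m/, /k/, /ʔ/, /b/; each receives one epenthetic vowel.

4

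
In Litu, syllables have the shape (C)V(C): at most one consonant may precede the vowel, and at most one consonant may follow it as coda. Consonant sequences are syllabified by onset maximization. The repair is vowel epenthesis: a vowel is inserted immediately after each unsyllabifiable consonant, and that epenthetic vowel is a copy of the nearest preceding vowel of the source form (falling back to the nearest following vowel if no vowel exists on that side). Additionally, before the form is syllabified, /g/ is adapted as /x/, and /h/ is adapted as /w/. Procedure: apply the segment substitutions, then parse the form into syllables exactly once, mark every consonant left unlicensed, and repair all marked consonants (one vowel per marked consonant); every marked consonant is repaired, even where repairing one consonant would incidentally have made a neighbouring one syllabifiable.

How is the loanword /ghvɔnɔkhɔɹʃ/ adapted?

Substitution: /g/ → /x/, /h/ → /w/, giving /xwvɔnɔkwɔɹʃ/.
The consonants /x/, /w/, /ʃ/ cannot be parsed into a legal (C)V(C) syllable (at most one coda consonant is licensed; onsets are limited to one consonant).
Epenthesis after each stranded consonant: /x/ → /xɔ/, /w/ → /wɔ/, /ʃ/ → /ʃɔ/.

xɔwɔvɔnɔkwɔɹʃɔ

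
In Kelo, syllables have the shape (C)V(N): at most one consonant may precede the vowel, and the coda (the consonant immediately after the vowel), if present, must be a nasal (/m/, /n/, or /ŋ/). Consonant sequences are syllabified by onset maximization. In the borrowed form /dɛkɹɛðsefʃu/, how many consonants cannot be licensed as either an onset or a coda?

3

Syllabifying with onset maximization leaves /k/, /ð/, /f/ stranded (only a nasal (/m/, /n/, or /ŋ/) is licensed in coda position; onsets are limited to one consonant).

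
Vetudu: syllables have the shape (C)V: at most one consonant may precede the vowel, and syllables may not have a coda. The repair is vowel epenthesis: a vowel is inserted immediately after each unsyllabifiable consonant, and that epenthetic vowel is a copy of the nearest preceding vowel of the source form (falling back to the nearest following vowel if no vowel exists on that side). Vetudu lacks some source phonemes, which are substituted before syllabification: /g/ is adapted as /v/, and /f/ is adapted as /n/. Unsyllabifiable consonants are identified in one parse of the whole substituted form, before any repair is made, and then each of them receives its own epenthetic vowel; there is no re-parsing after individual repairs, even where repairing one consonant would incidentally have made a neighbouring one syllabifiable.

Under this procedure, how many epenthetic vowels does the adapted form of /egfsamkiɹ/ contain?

After substitution the input is /evnsamkiɹ/.
The unsyllabifiable consonants are /v/, /n/, /m/, /ɹ/; each receives one epenthetic vowel.

4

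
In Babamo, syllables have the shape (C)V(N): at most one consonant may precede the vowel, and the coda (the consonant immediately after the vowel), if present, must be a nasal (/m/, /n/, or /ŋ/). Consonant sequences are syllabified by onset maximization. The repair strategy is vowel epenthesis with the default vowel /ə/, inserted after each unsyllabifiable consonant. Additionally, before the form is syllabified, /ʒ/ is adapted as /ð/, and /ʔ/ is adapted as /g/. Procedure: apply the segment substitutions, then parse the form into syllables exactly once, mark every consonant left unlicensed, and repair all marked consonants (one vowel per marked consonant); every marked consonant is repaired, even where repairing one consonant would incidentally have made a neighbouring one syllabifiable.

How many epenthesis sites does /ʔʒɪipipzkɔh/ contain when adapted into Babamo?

After substitution the input is /gðɪipipzkɔh/.
The unsyllabifiable consonants are /g/, /p/, /z/, /h/; each receives one epenthetic vowel.

4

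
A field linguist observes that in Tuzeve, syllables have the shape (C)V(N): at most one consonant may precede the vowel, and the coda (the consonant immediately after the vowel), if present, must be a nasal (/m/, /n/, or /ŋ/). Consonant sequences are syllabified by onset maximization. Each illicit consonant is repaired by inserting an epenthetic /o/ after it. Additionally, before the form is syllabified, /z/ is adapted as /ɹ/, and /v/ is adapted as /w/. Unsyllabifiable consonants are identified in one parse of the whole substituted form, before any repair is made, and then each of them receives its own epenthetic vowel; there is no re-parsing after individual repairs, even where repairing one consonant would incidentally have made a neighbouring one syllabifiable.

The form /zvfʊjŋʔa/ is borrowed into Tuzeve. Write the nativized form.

ɹowofʊjoŋoʔa

Substitution: /z/ → /ɹ/, /v/ → /w/, giving /ɹwfʊjŋʔa/.
Under (C)V(N), the unsyllabifiable consonants are /ɹ/, /w/, /j/, /ŋ/ (only a nasal (/m/, /n/, or /ŋ/) is licensed in coda position; onsets are limited to one consonant).
Each unlicensed consonant becomes the onset of a new syllable: /ɹ/ → /ɹo/, /w/ → /wo/, /j/ → /jo/, /ŋ/ → /ŋo/.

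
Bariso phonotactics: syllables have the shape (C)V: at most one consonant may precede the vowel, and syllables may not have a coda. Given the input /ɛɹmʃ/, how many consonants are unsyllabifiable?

3

The consonants /ɹ/, /m/, /ʃ/ cannot be parsed into a legal (C)V syllable (no codas are permitted; onsets are limited to one consonant).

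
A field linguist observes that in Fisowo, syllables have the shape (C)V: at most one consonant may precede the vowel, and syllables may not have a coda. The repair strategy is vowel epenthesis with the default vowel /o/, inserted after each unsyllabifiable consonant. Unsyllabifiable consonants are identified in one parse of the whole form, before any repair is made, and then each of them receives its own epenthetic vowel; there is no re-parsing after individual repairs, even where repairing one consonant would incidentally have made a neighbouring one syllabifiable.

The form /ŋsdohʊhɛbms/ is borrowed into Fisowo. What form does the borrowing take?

Syllabifying with onset maximization leaves /ŋ/, /s/, /b/, /m/, /s/ stranded (no codas are permitted; onsets are limited to one consonant).
Epenthesis after each stranded consonant: /ŋ/ → /ŋo/, /s/ → /so/, /b/ → /bo/, /m/ → /mo/, /s/ → /so/.

ŋosodohʊhɛbomoso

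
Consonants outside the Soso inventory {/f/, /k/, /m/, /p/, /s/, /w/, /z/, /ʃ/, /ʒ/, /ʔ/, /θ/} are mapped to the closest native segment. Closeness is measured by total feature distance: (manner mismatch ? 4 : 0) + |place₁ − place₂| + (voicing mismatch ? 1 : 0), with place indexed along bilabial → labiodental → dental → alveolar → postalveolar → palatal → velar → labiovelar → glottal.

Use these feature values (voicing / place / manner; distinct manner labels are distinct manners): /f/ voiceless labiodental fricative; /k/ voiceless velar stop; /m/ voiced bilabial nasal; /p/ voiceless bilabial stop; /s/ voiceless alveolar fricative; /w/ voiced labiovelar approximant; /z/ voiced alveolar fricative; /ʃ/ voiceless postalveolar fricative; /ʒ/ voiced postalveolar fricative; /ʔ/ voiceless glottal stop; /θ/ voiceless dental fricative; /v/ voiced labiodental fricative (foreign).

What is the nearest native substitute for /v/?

/f/ is closest: same manner (fricative), place distance 0 (labiodental→labiodental), voicing differs (+1); total 1. Next closest is /z/ at distance 2.

f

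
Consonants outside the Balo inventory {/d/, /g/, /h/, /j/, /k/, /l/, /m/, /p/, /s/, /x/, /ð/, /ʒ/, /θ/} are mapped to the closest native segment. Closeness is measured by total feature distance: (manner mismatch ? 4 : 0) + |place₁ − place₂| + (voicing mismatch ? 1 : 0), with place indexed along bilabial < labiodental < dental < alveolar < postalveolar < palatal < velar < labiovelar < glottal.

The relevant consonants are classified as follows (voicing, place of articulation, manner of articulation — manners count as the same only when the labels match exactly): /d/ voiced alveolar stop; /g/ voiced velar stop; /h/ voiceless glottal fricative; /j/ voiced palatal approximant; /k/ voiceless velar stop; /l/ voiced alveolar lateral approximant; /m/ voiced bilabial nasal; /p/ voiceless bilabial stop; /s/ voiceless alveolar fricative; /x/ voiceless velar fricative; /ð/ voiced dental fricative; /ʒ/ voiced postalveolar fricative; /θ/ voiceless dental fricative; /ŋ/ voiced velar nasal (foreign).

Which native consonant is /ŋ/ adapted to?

/g/ is closest: manner differs (nasal→stop, +4), place distance 0 (velar→velar), same voicing; total 4. Next closest is /j/ at distance 5.

g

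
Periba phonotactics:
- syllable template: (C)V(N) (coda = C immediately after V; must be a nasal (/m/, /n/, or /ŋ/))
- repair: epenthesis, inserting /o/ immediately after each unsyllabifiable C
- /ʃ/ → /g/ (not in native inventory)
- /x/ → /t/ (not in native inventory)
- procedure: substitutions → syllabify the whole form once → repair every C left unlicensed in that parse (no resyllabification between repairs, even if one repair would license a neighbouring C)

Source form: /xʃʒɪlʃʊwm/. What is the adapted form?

togoʒɪlogʊwomo

Substitution: /x/ → /t/, /ʃ/ → /g/, giving /tgʒɪlgʊwm/.
Under (C)V(N), the unsyllabifiable consonants are /t/, /g/, /l/, /w/, /m/ (only a nasal (/m/, /n/, or /ŋ/) is licensed in coda position; onsets are limited to one consonant).
Each unlicensed consonant becomes the onset of a new syllable: /t/ → /to/, /g/ → /go/, /l/ → /lo/, /w/ → /wo/, /m/ → /mo/.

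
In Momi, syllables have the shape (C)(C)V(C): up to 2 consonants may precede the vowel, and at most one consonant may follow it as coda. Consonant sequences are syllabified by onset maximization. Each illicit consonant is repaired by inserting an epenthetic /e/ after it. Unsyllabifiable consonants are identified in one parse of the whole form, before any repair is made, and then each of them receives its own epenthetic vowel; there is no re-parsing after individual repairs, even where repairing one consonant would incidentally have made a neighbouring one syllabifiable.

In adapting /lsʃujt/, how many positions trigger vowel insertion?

The unsyllabifiable consonants are /l/, /t/; each receives one epenthetic vowel.

2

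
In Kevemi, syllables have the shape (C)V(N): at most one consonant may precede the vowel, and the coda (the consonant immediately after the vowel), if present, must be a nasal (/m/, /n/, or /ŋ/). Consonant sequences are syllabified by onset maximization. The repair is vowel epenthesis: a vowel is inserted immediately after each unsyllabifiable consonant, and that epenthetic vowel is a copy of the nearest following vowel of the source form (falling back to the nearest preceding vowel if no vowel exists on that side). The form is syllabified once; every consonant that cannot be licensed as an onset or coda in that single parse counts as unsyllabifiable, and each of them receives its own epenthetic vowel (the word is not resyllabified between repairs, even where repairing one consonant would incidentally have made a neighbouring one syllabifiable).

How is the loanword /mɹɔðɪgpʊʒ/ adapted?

mɔɹɔðɪgʊpʊʒʊ

Under (C)V(N), the unsyllabifiable consonants are /m/, /g/, /ʒ/ (only a nasal (/m/, /n/, or /ŋ/) is licensed in coda position; onsets are limited to one consonant).
Each unlicensed consonant becomes the onset of a new syllable: /m/ → /mɔ/, /g/ → /gʊ/, /ʒ/ → /ʒʊ/.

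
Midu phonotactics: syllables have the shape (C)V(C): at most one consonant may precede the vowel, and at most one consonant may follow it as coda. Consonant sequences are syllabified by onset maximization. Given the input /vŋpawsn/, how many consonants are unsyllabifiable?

4

Syllabifying with onset maximization leaves /v/, /ŋ/, /s/, /n/ stranded (at most one coda consonant is licensed; onsets are limited to one consonant).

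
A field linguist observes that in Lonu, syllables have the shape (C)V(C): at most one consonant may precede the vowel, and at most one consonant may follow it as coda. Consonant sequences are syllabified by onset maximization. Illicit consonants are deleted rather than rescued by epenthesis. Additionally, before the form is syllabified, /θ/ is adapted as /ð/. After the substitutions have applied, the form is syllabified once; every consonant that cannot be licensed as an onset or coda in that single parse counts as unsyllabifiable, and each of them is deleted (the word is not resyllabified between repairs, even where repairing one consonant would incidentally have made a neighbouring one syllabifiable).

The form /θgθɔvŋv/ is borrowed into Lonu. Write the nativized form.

ðɔv

Substitution: /θ/ → /ð/, giving /ðgðɔvŋv/.
The consonants /ð/, /g/, /ŋ/, /v/ cannot be parsed into a legal (C)V(C) syllable (at most one coda consonant is licensed; onsets are limited to one consonant).
Each unlicensed consonant is deleted: /ð/, /g/, /ŋ/, /v/.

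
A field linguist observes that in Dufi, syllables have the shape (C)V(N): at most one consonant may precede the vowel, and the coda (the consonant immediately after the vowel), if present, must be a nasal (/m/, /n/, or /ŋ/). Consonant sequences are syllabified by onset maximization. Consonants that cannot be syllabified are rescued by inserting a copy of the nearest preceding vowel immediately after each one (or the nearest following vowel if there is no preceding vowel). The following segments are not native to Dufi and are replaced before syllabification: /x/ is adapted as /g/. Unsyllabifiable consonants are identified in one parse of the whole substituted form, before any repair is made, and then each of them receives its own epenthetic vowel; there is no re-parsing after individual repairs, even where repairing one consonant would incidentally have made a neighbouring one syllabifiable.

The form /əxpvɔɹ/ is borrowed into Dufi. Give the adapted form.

Substitution: /x/ → /g/, giving /əgpvɔɹ/.
Syllabifying with onset maximization leaves /g/, /p/, /ɹ/ stranded (only a nasal (/m/, /n/, or /ŋ/) is licensed in coda position; onsets are limited to one consonant).
Epenthesis after each stranded consonant: /g/ → /gə/, /p/ → /pə/, /ɹ/ → /ɹɔ/.

əgəpəvɔɹɔ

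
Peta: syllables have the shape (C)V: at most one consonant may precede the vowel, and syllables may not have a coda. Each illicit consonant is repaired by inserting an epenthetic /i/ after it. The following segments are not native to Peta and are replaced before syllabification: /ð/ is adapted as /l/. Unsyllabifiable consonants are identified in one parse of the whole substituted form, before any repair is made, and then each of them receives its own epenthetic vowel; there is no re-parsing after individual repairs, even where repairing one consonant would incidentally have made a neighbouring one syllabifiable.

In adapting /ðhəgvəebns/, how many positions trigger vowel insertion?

5

After substitution the input is /lhəgvəebns/.
The unsyllabifiable consonants are /l/, /g/, /b/, /n/, /s/; each receives one epenthetic vowel.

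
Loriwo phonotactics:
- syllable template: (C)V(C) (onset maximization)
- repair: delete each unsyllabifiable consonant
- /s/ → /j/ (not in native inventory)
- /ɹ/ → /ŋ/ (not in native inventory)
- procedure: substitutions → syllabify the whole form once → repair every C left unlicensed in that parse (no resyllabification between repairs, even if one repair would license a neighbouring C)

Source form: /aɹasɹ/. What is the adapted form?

Substitution: /ɹ/ → /ŋ/, /s/ → /j/, giving /aŋajŋ/.
Syllabifying with onset maximization leaves /ŋ/ stranded (at most one coda consonant is licensed; onsets are limited to one consonant).
Each unlicensed consonant is deleted: /ŋ/.

aŋaj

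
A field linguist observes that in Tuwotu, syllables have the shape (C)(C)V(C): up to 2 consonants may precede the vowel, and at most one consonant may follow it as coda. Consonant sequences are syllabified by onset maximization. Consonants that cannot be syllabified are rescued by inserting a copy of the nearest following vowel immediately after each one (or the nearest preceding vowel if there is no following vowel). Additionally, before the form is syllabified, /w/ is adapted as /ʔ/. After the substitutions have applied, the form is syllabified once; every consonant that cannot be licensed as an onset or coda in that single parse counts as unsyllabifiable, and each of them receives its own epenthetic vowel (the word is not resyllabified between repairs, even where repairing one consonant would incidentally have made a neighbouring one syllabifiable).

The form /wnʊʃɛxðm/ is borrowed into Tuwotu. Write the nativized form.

ʔnʊʃɛxðɛmɛ

Substitution: /w/ → /ʔ/, giving /ʔnʊʃɛxðm/.
Syllabifying with onset maximization leaves /ð/, /m/ stranded (at most one coda consonant is licensed; onsets may contain at most 2 consonants).
Inserting the epenthetic vowel yields /ð/ → /ðɛ/, /m/ → /mɛ/.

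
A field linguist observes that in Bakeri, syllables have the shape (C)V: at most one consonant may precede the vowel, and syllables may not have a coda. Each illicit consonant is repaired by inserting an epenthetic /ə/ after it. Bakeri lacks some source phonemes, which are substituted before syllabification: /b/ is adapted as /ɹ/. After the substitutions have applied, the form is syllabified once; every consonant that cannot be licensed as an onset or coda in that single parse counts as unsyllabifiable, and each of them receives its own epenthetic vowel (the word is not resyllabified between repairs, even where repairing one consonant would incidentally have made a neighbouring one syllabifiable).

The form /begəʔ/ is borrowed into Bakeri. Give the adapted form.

Substitution: /b/ → /ɹ/, giving /ɹegəʔ/.
Syllabifying with onset maximization leaves /ʔ/ stranded (no codas are permitted; onsets are limited to one consonant).
Epenthesis after each stranded consonant: /ʔ/ → /ʔə/.

ɹegəʔə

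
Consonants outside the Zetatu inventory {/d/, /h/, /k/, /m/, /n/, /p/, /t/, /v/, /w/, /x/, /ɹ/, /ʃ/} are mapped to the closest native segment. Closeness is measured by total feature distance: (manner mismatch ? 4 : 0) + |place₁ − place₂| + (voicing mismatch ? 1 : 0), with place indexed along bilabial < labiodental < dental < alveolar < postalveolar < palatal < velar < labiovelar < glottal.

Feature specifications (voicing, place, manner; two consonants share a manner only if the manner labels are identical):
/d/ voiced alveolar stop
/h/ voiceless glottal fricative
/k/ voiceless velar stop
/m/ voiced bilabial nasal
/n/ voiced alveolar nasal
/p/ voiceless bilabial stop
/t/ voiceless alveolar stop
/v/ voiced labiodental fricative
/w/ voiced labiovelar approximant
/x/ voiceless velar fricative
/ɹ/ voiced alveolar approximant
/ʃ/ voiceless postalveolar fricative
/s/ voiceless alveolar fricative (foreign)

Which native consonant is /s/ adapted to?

/ʃ/ is closest: same manner (fricative), place distance 1 (alveolar→postalveolar), same voicing; total 1. Next closest is /v/ at distance 3.

ʃ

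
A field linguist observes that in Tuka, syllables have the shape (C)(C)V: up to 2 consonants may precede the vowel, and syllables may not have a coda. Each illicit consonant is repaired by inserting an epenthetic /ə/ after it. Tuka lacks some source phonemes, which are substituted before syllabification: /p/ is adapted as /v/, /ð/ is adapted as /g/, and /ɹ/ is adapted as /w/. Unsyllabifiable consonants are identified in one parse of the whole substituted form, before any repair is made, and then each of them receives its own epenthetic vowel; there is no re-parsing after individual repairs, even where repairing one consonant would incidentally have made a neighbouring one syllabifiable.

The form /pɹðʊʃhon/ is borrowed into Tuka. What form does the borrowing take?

vəwgʊʃhonə

Substitution: /p/ → /v/, /ɹ/ → /w/, /ð/ → /g/, giving /vwgʊʃhon/.
The consonants /v/, /n/ cannot be parsed into a legal (C)(C)V syllable (no codas are permitted; onsets may contain at most 2 consonants).
Epenthesis after each stranded consonant: /v/ → /və/, /n/ → /nə/.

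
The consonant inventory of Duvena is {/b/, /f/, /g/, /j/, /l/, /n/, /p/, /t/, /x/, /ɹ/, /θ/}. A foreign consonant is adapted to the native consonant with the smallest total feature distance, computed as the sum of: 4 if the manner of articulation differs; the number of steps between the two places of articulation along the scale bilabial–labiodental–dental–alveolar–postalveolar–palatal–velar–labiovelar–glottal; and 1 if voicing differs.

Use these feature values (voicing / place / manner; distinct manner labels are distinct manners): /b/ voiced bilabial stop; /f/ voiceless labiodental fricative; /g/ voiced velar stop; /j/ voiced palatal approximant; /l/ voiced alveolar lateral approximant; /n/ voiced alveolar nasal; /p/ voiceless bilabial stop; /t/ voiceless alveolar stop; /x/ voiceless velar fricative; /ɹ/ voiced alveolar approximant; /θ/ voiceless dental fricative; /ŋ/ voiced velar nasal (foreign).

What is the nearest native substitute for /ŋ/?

/n/ is closest: same manner (nasal), place distance 3 (velar→alveolar), same voicing; total 3. Next closest is /g/ at distance 4.

n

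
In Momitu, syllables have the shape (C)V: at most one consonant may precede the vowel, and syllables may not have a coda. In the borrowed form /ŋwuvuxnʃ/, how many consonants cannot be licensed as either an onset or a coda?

Syllabifying with onset maximization leaves /ŋ/, /x/, /n/, /ʃ/ stranded (no codas are permitted; onsets are limited to one consonant).

4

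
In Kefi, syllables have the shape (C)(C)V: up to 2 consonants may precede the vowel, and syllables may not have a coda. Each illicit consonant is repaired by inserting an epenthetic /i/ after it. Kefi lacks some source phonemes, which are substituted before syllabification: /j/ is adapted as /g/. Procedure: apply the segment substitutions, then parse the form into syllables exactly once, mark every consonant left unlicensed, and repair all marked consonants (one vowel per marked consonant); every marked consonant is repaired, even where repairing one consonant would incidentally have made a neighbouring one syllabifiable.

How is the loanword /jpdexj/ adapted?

gipdexigi

Substitution: /j/ → /g/, giving /gpdexg/.
Syllabifying with onset maximization leaves /g/, /x/, /g/ stranded (no codas are permitted; onsets may contain at most 2 consonants).
Inserting the epenthetic vowel yields /g/ → /gi/, /x/ → /xi/, /g/ → /gi/.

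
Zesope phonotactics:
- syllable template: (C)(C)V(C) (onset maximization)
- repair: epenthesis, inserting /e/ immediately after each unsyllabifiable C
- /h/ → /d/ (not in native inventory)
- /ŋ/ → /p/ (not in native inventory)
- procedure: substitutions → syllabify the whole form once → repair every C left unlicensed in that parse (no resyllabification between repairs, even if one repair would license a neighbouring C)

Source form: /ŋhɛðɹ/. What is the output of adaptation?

Substitution: /ŋ/ → /p/, /h/ → /d/, giving /pdɛðɹ/.
Syllabifying with onset maximization leaves /ɹ/ stranded (at most one coda consonant is licensed; onsets may contain at most 2 consonants).
Each unlicensed consonant becomes the onset of a new syllable: /ɹ/ → /ɹe/.

pdɛðɹe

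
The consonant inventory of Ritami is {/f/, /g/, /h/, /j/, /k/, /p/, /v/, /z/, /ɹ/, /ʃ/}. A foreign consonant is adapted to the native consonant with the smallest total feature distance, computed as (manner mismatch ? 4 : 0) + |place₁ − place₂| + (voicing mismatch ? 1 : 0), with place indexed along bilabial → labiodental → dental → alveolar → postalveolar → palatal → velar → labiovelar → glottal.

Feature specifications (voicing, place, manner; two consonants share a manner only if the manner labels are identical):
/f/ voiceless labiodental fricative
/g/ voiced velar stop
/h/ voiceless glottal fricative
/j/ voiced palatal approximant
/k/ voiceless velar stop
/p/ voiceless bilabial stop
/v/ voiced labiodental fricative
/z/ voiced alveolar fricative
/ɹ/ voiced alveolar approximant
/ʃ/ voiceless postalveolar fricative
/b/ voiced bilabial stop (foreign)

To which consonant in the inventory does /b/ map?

/p/ is closest: same manner (stop), place distance 0 (bilabial→bilabial), voicing differs (+1); total 1. Next closest is /v/ at distance 5.

p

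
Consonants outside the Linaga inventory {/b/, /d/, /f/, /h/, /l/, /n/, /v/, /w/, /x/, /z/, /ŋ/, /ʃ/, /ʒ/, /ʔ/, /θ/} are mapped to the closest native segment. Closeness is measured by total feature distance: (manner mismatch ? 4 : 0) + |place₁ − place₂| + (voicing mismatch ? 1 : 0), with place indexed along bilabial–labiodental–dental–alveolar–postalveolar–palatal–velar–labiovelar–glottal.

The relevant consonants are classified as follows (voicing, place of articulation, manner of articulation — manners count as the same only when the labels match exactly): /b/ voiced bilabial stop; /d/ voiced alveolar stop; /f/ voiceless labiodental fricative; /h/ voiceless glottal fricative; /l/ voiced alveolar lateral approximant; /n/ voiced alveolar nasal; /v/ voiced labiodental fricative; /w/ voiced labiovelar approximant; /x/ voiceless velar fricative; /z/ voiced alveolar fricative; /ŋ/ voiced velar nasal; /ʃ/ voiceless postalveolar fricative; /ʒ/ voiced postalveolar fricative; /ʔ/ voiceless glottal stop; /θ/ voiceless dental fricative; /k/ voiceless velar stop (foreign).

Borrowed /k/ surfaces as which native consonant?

/ʔ/ is closest: same manner (stop), place distance 2 (velar→glottal), same voicing; total 2. Next closest is /d/ at distance 4.

ʔ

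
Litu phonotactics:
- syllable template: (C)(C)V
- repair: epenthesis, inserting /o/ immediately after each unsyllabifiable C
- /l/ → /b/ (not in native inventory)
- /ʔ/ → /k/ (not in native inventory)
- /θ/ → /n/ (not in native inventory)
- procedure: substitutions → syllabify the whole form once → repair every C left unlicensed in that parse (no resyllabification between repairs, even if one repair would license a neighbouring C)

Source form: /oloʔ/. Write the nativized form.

Substitution: /l/ → /b/, /ʔ/ → /k/, giving /obok/.
Syllabifying with onset maximization leaves /k/ stranded (no codas are permitted; onsets may contain at most 2 consonants).
Epenthesis after each stranded consonant: /k/ → /ko/.

oboko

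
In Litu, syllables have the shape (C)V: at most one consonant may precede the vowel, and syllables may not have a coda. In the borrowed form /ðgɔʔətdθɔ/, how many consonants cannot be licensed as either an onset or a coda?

3

Syllabifying with onset maximization leaves /ð/, /t/, /d/ stranded (no codas are permitted; onsets are limited to one consonant).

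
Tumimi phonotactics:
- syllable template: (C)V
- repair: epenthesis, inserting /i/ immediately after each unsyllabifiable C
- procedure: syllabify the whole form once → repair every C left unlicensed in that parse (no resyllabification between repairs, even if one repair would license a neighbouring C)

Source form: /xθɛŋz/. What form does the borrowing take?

xiθɛŋizi

Under (C)V, the unsyllabifiable consonants are /x/, /ŋ/, /z/ (no codas are permitted; onsets are limited to one consonant).
Each unlicensed consonant becomes the onset of a new syllable: /x/ → /xi/, /ŋ/ → /ŋi/, /z/ → /zi/.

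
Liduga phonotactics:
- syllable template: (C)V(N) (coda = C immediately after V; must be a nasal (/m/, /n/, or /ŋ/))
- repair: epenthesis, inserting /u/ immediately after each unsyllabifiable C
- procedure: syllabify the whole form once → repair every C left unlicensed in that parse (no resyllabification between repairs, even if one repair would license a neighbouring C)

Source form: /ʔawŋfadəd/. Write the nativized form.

Under (C)V(N), the unsyllabifiable consonants are /w/, /ŋ/, /d/ (only a nasal (/m/, /n/, or /ŋ/) is licensed in coda position; onsets are limited to one consonant).
Each unlicensed consonant becomes the onset of a new syllable: /w/ → /wu/, /ŋ/ → /ŋu/, /d/ → /du/.

ʔawuŋufadədu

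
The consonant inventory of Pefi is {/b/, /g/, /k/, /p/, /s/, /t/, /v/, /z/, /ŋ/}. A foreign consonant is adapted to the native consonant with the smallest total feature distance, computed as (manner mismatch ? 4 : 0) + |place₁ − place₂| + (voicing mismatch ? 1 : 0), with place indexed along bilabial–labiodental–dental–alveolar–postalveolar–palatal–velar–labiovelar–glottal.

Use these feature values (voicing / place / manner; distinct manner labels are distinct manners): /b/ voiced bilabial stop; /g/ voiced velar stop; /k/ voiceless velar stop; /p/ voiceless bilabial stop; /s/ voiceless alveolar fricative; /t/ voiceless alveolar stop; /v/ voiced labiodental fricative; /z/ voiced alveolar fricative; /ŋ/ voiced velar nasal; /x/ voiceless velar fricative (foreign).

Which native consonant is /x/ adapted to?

s

/s/ is closest: same manner (fricative), place distance 3 (velar→alveolar), same voicing; total 3. Next closest is /k/ at distance 4.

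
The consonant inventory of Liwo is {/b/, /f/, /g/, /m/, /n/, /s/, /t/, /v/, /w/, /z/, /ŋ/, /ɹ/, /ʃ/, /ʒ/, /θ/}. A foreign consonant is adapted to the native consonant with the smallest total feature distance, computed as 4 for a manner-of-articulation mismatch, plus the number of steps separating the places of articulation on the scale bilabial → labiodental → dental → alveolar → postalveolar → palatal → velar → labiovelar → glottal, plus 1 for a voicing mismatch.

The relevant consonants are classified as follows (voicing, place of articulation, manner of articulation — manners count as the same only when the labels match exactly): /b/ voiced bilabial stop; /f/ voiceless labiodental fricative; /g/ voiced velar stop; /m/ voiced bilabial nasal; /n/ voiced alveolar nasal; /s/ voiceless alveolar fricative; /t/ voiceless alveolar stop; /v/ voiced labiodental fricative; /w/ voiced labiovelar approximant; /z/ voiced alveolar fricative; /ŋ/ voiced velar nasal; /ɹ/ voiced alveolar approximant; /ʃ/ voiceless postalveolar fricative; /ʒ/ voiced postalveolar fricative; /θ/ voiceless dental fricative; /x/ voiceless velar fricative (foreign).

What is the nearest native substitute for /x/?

/ʃ/ is closest: same manner (fricative), place distance 2 (velar→postalveolar), same voicing; total 2. Next closest is /s/ at distance 3.

ʃ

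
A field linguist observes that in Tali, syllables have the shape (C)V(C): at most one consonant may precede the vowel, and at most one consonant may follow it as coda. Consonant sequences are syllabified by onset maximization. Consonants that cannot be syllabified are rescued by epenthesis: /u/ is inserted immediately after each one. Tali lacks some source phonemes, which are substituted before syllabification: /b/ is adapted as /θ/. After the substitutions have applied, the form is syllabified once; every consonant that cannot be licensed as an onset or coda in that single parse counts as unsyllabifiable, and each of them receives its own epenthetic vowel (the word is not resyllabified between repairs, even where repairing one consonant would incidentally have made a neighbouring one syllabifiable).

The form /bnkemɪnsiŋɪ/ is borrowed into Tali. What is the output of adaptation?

θunukemɪnsiŋɪ

Substitution: /b/ → /θ/, giving /θnkemɪnsiŋɪ/.
Syllabifying with onset maximization leaves /θ/, /n/ stranded (at most one coda consonant is licensed; onsets are limited to one consonant).
Each unlicensed consonant becomes the onset of a new syllable: /θ/ → /θu/, /n/ → /nu/.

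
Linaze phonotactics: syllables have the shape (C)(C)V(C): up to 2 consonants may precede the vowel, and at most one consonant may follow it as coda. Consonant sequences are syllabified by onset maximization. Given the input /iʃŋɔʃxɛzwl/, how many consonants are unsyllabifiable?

2

Syllabifying with onset maximization leaves /w/, /l/ stranded (at most one coda consonant is licensed; onsets may contain at most 2 consonants).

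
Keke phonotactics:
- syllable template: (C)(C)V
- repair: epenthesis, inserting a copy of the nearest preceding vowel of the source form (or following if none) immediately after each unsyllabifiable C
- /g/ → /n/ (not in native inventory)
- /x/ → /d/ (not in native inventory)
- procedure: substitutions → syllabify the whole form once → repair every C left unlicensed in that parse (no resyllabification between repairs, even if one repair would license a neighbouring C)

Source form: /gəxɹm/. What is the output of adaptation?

Substitution: /g/ → /n/, /x/ → /d/, giving /nədɹm/.
Syllabifying with onset maximization leaves /d/, /ɹ/, /m/ stranded (no codas are permitted; onsets may contain at most 2 consonants).
Each unlicensed consonant becomes the onset of a new syllable: /d/ → /də/, /ɹ/ → /ɹə/, /m/ → /mə/.

nədəɹəmə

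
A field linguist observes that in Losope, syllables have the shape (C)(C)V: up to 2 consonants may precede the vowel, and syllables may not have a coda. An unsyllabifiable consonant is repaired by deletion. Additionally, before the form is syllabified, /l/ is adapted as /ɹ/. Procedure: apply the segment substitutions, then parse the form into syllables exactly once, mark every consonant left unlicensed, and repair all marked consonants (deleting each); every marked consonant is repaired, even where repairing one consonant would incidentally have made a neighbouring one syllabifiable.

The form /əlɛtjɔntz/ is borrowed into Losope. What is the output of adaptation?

əɹɛtjɔ

Substitution: /l/ → /ɹ/, giving /əɹɛtjɔntz/.
The consonants /n/, /t/, /z/ cannot be parsed into a legal (C)(C)V syllable (no codas are permitted; onsets may contain at most 2 consonants).
Deletion applies to /n/, /t/, /z/.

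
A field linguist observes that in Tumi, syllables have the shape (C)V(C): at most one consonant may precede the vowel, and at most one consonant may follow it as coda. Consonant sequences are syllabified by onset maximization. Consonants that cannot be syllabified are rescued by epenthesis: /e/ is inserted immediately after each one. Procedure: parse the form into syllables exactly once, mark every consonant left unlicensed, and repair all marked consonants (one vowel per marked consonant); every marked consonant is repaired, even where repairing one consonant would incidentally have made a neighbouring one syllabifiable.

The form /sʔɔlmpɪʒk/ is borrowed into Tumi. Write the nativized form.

seʔɔlmepɪʒke

Syllabifying with onset maximization leaves /s/, /m/, /k/ stranded (at most one coda consonant is licensed; onsets are limited to one consonant).
Epenthesis after each stranded consonant: /s/ → /se/, /m/ → /me/, /k/ → /ke/.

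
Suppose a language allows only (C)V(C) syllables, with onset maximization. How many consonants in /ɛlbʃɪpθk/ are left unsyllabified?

Syllabifying with onset maximization leaves /b/, /θ/, /k/ stranded (at most one coda consonant is licensed; onsets are limited to one consonant).

3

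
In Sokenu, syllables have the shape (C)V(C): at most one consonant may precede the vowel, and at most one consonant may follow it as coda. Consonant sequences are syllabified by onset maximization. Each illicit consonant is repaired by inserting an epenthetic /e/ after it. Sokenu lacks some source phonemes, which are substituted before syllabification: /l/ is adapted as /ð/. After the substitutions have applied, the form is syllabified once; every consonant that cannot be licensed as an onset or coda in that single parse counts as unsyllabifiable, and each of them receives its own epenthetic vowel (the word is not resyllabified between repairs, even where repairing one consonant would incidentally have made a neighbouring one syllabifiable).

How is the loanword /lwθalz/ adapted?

ðeweθaðze

Substitution: /l/ → /ð/, giving /ðwθaðz/.
Under (C)V(C), the unsyllabifiable consonants are /ð/, /w/, /z/ (at most one coda consonant is licensed; onsets are limited to one consonant).
Epenthesis after each stranded consonant: /ð/ → /ðe/, /w/ → /we/, /z/ → /ze/.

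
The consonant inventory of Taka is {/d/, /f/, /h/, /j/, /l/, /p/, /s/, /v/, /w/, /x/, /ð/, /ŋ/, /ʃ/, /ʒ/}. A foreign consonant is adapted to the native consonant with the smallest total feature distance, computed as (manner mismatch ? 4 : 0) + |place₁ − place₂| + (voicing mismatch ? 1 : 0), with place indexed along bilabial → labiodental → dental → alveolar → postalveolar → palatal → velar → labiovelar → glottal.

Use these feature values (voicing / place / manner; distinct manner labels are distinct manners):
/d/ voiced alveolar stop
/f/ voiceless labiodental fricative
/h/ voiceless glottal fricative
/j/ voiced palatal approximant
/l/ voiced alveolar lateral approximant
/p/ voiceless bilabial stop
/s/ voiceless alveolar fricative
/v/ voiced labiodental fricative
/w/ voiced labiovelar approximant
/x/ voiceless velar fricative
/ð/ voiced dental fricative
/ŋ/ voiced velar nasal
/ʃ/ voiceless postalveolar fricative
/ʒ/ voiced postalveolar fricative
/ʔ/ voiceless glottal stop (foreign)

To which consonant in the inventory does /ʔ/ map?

h

/h/ is closest: manner differs (stop→fricative, +4), place distance 0 (glottal→glottal), same voicing; total 4. Next closest is /d/ at distance 6.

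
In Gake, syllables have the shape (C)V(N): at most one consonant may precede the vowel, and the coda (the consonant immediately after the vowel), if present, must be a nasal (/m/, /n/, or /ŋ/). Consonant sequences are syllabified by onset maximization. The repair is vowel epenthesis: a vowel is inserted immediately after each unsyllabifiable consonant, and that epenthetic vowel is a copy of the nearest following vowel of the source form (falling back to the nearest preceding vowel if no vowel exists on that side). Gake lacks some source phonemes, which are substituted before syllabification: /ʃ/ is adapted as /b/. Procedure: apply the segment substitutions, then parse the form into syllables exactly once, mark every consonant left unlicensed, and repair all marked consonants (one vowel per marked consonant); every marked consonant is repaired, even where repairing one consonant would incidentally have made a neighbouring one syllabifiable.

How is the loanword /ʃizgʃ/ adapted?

bizigibi

Substitution: /ʃ/ → /b/, giving /bizgb/.
The consonants /z/, /g/, /b/ cannot be parsed into a legal (C)V(N) syllable (only a nasal (/m/, /n/, or /ŋ/) is licensed in coda position; onsets are limited to one consonant).
Inserting the epenthetic vowel yields /z/ → /zi/, /g/ → /gi/, /b/ → /bi/.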